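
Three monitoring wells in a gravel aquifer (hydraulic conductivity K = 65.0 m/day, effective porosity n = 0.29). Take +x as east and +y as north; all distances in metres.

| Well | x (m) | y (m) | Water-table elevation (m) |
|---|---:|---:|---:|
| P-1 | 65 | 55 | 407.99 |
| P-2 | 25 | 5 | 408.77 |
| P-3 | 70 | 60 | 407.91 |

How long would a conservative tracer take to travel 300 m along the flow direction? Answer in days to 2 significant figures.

95 days

Taking P-1 as reference: P-2−P-1 = (-40, -50, +0.78); P-3−P-1 = (5, 5, -0.08).
Solve a·Δx + b·Δy = Δh: det = (-40)·5 − 5·(-50) = 50.
∂h/∂x = [(+0.78)·5 − (-0.08)·(-50)] / 50 = -0.002000
∂h/∂y = [(-40)·(-0.08) − 5·(+0.78)] / 50 = -0.01400
|∇h| = √(-0.002000² + -0.01400²) = 0.01414
Seepage velocity v = K·i/n = 65.0 × 0.01414 / 0.29 = 3.169 m/day.
t = 300 / 3.169 = 94.67 days.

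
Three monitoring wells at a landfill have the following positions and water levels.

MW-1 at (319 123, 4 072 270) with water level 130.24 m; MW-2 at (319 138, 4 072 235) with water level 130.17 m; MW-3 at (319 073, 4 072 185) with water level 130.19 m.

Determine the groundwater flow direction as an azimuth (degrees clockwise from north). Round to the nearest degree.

135°

Differences from MW-1: to MW-2 (Δx, Δy, Δh) = (15, -35, -0.07); to MW-3 = (-50, -85, -0.05).
Determinant of the coordinate differences = 15·(-85) − (-50)·(-35) = -3025.
∂h/∂x = [(-0.07)·(-85) − (-0.05)·(-35)] / -3025 = -0.001388
∂h/∂y = [15·(-0.05) − (-50)·(-0.07)] / -3025 = +0.001405
Flow direction (−∇h) has components (+0.001388 E, -0.001405 N).
Azimuth = atan2(E, N) = atan2(+0.001388, -0.001405) = 135.3° ≈ 135°.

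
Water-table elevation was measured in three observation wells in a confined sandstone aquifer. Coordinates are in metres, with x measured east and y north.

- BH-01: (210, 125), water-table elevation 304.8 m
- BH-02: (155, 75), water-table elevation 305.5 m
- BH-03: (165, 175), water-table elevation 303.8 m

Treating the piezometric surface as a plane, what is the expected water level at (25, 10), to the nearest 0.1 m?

Three-point gradient (reference BH-01): Δ to BH-02 = (-55, -50, +0.7), Δ to BH-03 = (-45, 50, -1.0).
∂h/∂x = +0.003000, ∂h/∂y = -0.01730 (det = -5000).
h(25, 10) = 304.8 + (+0.003000)·(-185) + (-0.01730)·(-115) = 304.8 -0.555 +1.989 = 306.234 m.

306.2 m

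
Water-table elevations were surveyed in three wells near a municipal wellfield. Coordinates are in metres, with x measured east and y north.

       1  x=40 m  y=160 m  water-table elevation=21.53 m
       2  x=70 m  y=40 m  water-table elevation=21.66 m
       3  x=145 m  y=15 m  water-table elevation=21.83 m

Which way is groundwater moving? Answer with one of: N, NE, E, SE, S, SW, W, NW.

Taking 1 as reference: 2−1 = (30, -120, +0.13); 3−1 = (105, -145, +0.30).
Determinant of the coordinate differences = 30·(-145) − 105·(-120) = 8250.
∂h/∂x = [(+0.13)·(-145) − (+0.30)·(-120)] / 8250 = +0.002079
∂h/∂y = [30·(+0.30) − 105·(+0.13)] / 8250 = -0.0005636
Flow = −∇h = (-0.002079 east, +0.0005636 north), which points west.

W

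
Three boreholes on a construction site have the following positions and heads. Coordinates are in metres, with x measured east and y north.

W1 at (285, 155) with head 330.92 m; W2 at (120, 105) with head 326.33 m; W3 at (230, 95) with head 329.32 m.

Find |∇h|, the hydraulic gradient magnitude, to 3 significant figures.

0.0274

Three-point gradient (reference W1): Δ to W2 = (-165, -50, -4.59), Δ to W3 = (-55, -60, -1.60).
∂h/∂x = +0.02733, ∂h/∂y = +0.001615 (det = 7150).
|∇h| = √(0.02733² + 0.001615²) = 0.02738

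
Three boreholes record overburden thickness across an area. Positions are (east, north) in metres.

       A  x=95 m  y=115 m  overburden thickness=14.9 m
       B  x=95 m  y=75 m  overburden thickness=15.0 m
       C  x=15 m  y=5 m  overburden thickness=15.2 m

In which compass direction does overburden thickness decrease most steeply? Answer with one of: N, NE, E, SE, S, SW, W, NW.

N

Differences from A: to B (Δx, Δy, Δh) = (0, -40, +0.1); to C = (-80, -110, +0.3).
Solve a·Δx + b·Δy = Δd: det = 0·(-110) − (-80)·(-40) = -3200.
∂d/∂x = [(+0.1)·(-110) − (+0.3)·(-40)] / -3200 = -0.0003125
∂d/∂y = [0·(+0.3) − (-80)·(+0.1)] / -3200 = -0.002500
Steepest decrease is along −∇f = (+0.0003125 E, +0.002500 N) → north.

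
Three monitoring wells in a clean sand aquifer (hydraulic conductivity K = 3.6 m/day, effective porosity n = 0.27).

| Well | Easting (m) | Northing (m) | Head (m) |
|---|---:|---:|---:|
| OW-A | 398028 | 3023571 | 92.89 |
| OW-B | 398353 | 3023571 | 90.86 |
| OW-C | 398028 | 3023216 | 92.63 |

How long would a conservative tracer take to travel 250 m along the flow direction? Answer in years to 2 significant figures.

8.2 years

∂h/∂x = (90.86 − 92.89) / (398353 − 398028) = -0.006246
∂h/∂y = (92.63 − 92.89) / (3023216 − 3023571) = +0.0007324
|∇h| = √(-0.006246² + 0.0007324²) = 0.006289
Seepage velocity v = K·i/n = 3.6 × 0.006289 / 0.27 = 0.08385 m/day.
t = 250 / 0.08385 = 2982 days = 8.16 years.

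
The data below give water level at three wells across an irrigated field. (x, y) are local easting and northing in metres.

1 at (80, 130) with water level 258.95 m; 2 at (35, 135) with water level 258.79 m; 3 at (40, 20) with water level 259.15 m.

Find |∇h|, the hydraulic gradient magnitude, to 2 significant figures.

Taking 1 as reference: 2−1 = (-45, 5, -0.16); 3−1 = (-40, -110, +0.20).
Solve a·Δx + b·Δy = Δh: det = (-45)·(-110) − (-40)·5 = 5150.
∂h/∂x = [(-0.16)·(-110) − (+0.20)·5] / 5150 = +0.003223
∂h/∂y = [(-45)·(+0.20) − (-40)·(-0.16)] / 5150 = -0.002990
|∇h| = √(0.003223² + -0.002990²) = 0.004396

0.0044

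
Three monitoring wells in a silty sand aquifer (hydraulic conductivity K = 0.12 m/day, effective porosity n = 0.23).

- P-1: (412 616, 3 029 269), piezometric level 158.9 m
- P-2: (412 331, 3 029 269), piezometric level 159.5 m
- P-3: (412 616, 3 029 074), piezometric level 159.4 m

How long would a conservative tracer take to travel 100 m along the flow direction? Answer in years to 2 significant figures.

160 years

∂h/∂x = (159.5 − 158.9) / (412331 − 412616) = -0.002105
∂h/∂y = (159.4 − 158.9) / (3029074 − 3029269) = -0.002564
|∇h| = √(-0.002105² + -0.002564²) = 0.003317
Seepage velocity v = K·i/n = 0.12 × 0.003317 / 0.23 = 0.001731 m/day.
t = 100 / 0.001731 = 5.777e+04 days = 158 years.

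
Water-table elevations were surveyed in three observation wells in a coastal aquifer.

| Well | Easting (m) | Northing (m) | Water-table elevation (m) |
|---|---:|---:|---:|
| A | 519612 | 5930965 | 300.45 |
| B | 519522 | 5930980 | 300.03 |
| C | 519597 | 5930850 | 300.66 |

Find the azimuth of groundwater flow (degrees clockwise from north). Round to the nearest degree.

Taking A as reference: B−A = (-90, 15, -0.42); C−A = (-15, -115, +0.21).
Determinant of the coordinate differences = (-90)·(-115) − (-15)·15 = 10575.
∂h/∂x = [(-0.42)·(-115) − (+0.21)·15] / 10575 = +0.004270
∂h/∂y = [(-90)·(+0.21) − (-15)·(-0.42)] / 10575 = -0.002383
Flow direction (−∇h) has components (-0.004270 E, +0.002383 N).
Azimuth = atan2(E, N) = atan2(-0.004270, +0.002383) = 299.2° ≈ 299°.

299°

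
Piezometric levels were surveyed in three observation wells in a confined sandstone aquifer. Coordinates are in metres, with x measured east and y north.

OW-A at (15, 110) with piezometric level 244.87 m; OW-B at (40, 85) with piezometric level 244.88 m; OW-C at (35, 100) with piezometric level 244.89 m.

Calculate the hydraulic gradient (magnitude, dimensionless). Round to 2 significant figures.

With h = a·x + b·y + c and OW-A as origin, the differences give:
  25·a + (-25)·b = +0.01
  20·a + (-10)·b = +0.02
Eliminate b (×(-10) and ×(-25), subtract): 250·a = 0.400 → a = ∂h/∂x = +0.001600
Back-substitute: b = ∂h/∂y = +0.001200.
|∇h| = √(0.001600² + 0.001200²) = 0.002

0.0020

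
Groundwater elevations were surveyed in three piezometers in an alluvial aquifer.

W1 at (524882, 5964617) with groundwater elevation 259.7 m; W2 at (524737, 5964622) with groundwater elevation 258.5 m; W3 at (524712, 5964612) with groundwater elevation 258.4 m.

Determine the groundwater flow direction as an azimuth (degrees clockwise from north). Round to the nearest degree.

Differences from W1: to W2 (Δx, Δy, Δh) = (-145, 5, -1.2); to W3 = (-170, -5, -1.3).
Solve a·Δx + b·Δy = Δh: det = (-145)·(-5) − (-170)·5 = 1575.
∂h/∂x = [(-1.2)·(-5) − (-1.3)·5] / 1575 = +0.007937
∂h/∂y = [(-145)·(-1.3) − (-170)·(-1.2)] / 1575 = -0.009841
Flow direction (−∇h) has components (-0.007937 E, +0.009841 N).
Azimuth = atan2(E, N) = atan2(-0.007937, +0.009841) = 321.1° ≈ 321°.

321°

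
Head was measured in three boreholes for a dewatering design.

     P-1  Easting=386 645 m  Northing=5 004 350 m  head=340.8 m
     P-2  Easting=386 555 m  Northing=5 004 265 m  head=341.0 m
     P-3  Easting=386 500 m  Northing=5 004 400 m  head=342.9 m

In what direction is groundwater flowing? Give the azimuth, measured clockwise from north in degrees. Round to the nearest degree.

130°

With h = a·x + b·y + c and P-1 as origin, the differences give:
  (-90)·a + (-85)·b = +0.2
  (-145)·a + 50·b = +2.1
Eliminate b (×50 and ×(-85), subtract): -16825·a = 188.50 → a = ∂h/∂x = -0.01120
Back-substitute: b = ∂h/∂y = +0.009510.
Flow direction (−∇h) has components (+0.01120 E, -0.009510 N).
Azimuth = atan2(E, N) = atan2(+0.01120, -0.009510) = 130.3° ≈ 130°.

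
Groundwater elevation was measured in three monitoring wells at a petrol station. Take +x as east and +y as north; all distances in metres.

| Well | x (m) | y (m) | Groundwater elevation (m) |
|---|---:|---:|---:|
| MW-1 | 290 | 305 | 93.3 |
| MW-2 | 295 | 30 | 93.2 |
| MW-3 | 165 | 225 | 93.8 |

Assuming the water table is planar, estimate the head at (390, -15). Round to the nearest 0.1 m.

92.8 m

Differences from MW-1: to MW-2 (Δx, Δy, Δh) = (5, -275, -0.1); to MW-3 = (-125, -80, +0.5).
Solve a·Δx + b·Δy = Δh: det = 5·(-80) − (-125)·(-275) = -34775.
∂h/∂x = [(-0.1)·(-80) − (+0.5)·(-275)] / -34775 = -0.004184
∂h/∂y = [5·(+0.5) − (-125)·(-0.1)] / -34775 = +0.0002876
h(390, -15) = 93.3 + (-0.004184)·(100) + (+0.0002876)·(-320) = 93.3 -0.418 -0.092 = 92.790 m.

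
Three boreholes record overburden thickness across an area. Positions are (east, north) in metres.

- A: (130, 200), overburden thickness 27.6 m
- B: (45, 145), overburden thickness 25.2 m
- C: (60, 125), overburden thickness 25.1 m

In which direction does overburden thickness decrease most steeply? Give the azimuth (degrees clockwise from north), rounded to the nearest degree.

Differences from A: to B (Δx, Δy, Δh) = (-85, -55, -2.4); to C = (-70, -75, -2.5).
Solve a·Δx + b·Δy = Δd: det = (-85)·(-75) − (-70)·(-55) = 2525.
∂d/∂x = [(-2.4)·(-75) − (-2.5)·(-55)] / 2525 = +0.01683
∂d/∂y = [(-85)·(-2.5) − (-70)·(-2.4)] / 2525 = +0.01762
Steepest decrease is along −∇f: components (-0.01683 E, -0.01762 N).
Azimuth = atan2(-0.01683, -0.01762) = 223.7° ≈ 224°.

224°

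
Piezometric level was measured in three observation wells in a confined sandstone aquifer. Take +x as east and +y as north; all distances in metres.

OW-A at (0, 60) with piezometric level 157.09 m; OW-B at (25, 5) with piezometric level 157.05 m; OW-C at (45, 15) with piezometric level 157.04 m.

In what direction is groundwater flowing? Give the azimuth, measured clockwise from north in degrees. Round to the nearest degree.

120°

Differences from OW-A: to OW-B (Δx, Δy, Δh) = (25, -55, -0.04); to OW-C = (45, -45, -0.05).
Determinant of the coordinate differences = 25·(-45) − 45·(-55) = 1350.
∂h/∂x = [(-0.04)·(-45) − (-0.05)·(-55)] / 1350 = -0.0007037
∂h/∂y = [25·(-0.05) − 45·(-0.04)] / 1350 = +0.0004074
Flow direction (−∇h) has components (+0.0007037 E, -0.0004074 N).
Azimuth = atan2(E, N) = atan2(+0.0007037, -0.0004074) = 120.1° ≈ 120°.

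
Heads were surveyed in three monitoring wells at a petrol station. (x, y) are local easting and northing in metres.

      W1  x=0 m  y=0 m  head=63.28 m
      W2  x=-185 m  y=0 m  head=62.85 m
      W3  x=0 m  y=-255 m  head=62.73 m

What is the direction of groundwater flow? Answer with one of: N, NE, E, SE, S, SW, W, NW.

SW

∂h/∂x = (62.85 − 63.28) / (-185 − 0) = +0.002324
∂h/∂y = (62.73 − 63.28) / (-255 − 0) = +0.002157
Flow = −∇h = (-0.002324 east, -0.002157 north), which points southwest.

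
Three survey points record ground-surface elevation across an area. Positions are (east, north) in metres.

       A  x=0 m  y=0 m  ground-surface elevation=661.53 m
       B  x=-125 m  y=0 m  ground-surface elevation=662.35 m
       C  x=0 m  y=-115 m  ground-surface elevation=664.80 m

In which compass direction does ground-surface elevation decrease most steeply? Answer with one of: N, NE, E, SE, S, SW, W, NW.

N

∂z/∂x = (662.35 − 661.53) / (-125 − 0) = -0.006560
∂z/∂y = (664.80 − 661.53) / (-115 − 0) = -0.02843
Steepest decrease is along −∇f = (+0.006560 E, +0.02843 N) → north.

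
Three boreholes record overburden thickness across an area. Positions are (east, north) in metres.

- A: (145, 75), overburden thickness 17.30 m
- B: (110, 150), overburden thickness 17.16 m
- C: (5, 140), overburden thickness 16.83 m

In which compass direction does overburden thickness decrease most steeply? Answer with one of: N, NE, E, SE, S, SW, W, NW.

W

With d = a·x + b·y + c and A as origin, the differences give:
  (-35)·a + 75·b = -0.14
  (-140)·a + 65·b = -0.47
Eliminate b (×65 and ×75, subtract): 8225·a = 26.150 → a = ∂d/∂x = +0.003179
Back-substitute: b = ∂d/∂y = -0.0003830.
Steepest decrease is along −∇f = (-0.003179 E, +0.0003830 N) → west.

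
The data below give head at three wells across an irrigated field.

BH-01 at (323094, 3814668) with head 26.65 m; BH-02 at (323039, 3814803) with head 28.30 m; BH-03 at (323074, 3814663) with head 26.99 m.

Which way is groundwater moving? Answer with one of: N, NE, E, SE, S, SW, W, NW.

E

With h = a·x + b·y + c and BH-01 as origin, the differences give:
  (-55)·a + 135·b = +1.65
  (-20)·a + (-5)·b = +0.34
Eliminate b (×(-5) and ×135, subtract): 2975·a = -54.150 → a = ∂h/∂x = -0.01820
Back-substitute: b = ∂h/∂y = +0.004807.
Flow = −∇h = (+0.01820 east, -0.004807 north), which points east.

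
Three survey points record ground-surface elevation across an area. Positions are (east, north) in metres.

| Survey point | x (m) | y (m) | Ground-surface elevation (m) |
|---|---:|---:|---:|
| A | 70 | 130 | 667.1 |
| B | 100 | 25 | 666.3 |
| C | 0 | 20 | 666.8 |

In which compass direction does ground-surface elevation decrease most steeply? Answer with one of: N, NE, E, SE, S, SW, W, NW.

SE

Differences from A: to B (Δx, Δy, Δh) = (30, -105, -0.8); to C = (-70, -110, -0.3).
Solve a·Δx + b·Δy = Δz: det = 30·(-110) − (-70)·(-105) = -10650.
∂z/∂x = [(-0.8)·(-110) − (-0.3)·(-105)] / -10650 = -0.005305
∂z/∂y = [30·(-0.3) − (-70)·(-0.8)] / -10650 = +0.006103
Steepest decrease is along −∇f = (+0.005305 E, -0.006103 N) → southeast.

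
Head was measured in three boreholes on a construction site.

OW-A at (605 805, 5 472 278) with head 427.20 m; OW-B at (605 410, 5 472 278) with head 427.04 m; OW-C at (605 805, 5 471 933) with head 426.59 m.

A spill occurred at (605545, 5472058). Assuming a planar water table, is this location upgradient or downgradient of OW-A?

downgradient

∂h/∂x = (427.04 − 427.20) / (605410 − 605805) = +0.0004051
∂h/∂y = (426.59 − 427.20) / (5471933 − 5472278) = +0.001768
Head at (605545, 5472058) = 427.20 + (+0.0004051)·(-260) + (+0.001768)·(-220) = 426.71 m.
That is lower than the 427.20 m at OW-A, so the point is downgradient.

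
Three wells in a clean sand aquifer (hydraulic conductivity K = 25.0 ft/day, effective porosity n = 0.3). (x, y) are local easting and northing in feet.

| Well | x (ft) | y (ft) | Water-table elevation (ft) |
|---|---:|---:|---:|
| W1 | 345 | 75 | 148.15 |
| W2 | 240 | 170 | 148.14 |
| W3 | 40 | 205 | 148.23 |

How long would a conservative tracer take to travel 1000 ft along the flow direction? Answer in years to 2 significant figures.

35 years

With h = a·x + b·y + c and W1 as origin, the differences give:
  (-105)·a + 95·b = -0.01
  (-305)·a + 130·b = +0.08
Eliminate b (×130 and ×95, subtract): 15325·a = -8.900 → a = ∂h/∂x = -0.0005808
Back-substitute: b = ∂h/∂y = -0.0007471.
|∇h| = √(-0.0005808² + -0.0007471²) = 0.0009463
Seepage velocity v = K·i/n = 25.0 × 0.0009463 / 0.3 = 0.07886 ft/day.
t = 1000 / 0.07886 = 1.268e+04 days = 34.7 years.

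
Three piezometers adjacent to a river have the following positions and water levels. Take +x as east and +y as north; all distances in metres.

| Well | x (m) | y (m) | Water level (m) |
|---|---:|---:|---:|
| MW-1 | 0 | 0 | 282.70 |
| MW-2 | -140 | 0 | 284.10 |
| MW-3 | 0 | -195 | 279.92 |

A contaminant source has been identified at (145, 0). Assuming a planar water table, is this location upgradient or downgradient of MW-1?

∂h/∂x = (284.10 − 282.70) / (-140 − 0) = -0.01000
∂h/∂y = (279.92 − 282.70) / (-195 − 0) = +0.01426
Head at (145, 0) = 282.70 + (-0.01000)·(145) + (+0.01426)·(0) = 281.25 m.
That is lower than the 282.70 m at MW-1, so the point is downgradient.

downgradient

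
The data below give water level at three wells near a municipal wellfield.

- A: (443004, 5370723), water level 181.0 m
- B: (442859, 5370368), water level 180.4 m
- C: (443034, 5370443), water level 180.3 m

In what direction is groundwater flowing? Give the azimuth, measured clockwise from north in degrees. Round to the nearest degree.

Differences from A: to B (Δx, Δy, Δh) = (-145, -355, -0.6); to C = (30, -280, -0.7).
Determinant of the coordinate differences = (-145)·(-280) − 30·(-355) = 51250.
∂h/∂x = [(-0.6)·(-280) − (-0.7)·(-355)] / 51250 = -0.001571
∂h/∂y = [(-145)·(-0.7) − 30·(-0.6)] / 51250 = +0.002332
Flow direction (−∇h) has components (+0.001571 E, -0.002332 N).
Azimuth = atan2(E, N) = atan2(+0.001571, -0.002332) = 146.0° ≈ 146°.

146°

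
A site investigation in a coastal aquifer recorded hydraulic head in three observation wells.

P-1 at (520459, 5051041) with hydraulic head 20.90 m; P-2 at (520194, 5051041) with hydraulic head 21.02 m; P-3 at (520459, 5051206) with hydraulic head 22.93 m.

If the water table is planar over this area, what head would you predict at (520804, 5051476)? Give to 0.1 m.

∂h/∂x = (21.02 − 20.90) / (520194 − 520459) = -0.0004528
∂h/∂y = (22.93 − 20.90) / (5051206 − 5051041) = +0.01230
h(520804, 5051476) = 20.90 + (-0.0004528)·(345) + (+0.01230)·(435) = 20.90 -0.156 +5.352 = 26.096 m.

26.1 m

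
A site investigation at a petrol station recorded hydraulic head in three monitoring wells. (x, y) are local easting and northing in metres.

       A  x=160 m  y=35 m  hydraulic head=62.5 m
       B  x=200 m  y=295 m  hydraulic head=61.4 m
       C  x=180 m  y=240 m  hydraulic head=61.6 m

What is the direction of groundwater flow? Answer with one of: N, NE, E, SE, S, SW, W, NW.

Taking A as reference: B−A = (40, 260, -1.1); C−A = (20, 205, -0.9).
Solve a·Δx + b·Δy = Δh: det = 40·205 − 20·260 = 3000.
∂h/∂x = [(-1.1)·205 − (-0.9)·260] / 3000 = +0.002833
∂h/∂y = [40·(-0.9) − 20·(-1.1)] / 3000 = -0.004667
Flow = −∇h = (-0.002833 east, +0.004667 north), which points northwest.

NW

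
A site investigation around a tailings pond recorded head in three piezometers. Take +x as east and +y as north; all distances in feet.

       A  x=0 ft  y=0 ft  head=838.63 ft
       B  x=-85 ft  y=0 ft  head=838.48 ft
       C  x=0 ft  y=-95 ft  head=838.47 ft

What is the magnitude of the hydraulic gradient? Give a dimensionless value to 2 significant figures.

∂h/∂x = (838.48 − 838.63) / (-85 − 0) = +0.001765
∂h/∂y = (838.47 − 838.63) / (-95 − 0) = +0.001684
|∇h| = √(0.001765² + 0.001684²) = 0.002439

0.0024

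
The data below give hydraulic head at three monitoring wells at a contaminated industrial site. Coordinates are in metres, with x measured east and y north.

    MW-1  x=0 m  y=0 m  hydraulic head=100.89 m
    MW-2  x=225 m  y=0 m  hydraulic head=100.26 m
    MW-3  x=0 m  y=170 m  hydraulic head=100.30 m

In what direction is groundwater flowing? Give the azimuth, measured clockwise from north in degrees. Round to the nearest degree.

∂h/∂x = (100.26 − 100.89) / (225 − 0) = -0.002800
∂h/∂y = (100.30 − 100.89) / (170 − 0) = -0.003471
Flow direction (−∇h) has components (+0.002800 E, +0.003471 N).
Azimuth = atan2(E, N) = atan2(+0.002800, +0.003471) = 38.9° ≈ 039°.

039°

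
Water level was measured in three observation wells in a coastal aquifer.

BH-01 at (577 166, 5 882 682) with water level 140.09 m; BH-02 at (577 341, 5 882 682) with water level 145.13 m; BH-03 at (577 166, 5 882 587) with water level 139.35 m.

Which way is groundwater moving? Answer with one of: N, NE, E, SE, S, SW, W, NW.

W

∂h/∂x = (145.13 − 140.09) / (577341 − 577166) = +0.02880
∂h/∂y = (139.35 − 140.09) / (5882587 − 5882682) = +0.007789
Flow = −∇h = (-0.02880 east, -0.007789 north), which points west.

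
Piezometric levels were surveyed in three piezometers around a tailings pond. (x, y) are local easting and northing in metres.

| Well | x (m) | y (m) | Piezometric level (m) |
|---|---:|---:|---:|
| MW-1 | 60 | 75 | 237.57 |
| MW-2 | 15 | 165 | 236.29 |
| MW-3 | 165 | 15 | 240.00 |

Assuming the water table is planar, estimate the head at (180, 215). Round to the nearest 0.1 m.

239.6 m

Taking MW-1 as reference: MW-2−MW-1 = (-45, 90, -1.28); MW-3−MW-1 = (105, -60, +2.43).
Solve a·Δx + b·Δy = Δh: det = (-45)·(-60) − 105·90 = -6750.
∂h/∂x = [(-1.28)·(-60) − (+2.43)·90] / -6750 = +0.02102
∂h/∂y = [(-45)·(+2.43) − 105·(-1.28)] / -6750 = -0.003711
h(180, 215) = 237.57 + (+0.02102)·(120) + (-0.003711)·(140) = 237.57 +2.523 -0.520 = 239.573 m.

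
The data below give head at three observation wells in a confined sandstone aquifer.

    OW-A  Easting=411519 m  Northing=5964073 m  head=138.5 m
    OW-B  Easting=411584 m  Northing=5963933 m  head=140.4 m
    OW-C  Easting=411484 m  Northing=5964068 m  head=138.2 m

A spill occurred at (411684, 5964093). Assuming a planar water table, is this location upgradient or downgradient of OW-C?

Taking OW-A as reference: OW-B−OW-A = (65, -140, +1.9); OW-C−OW-A = (-35, -5, -0.3).
Determinant of the coordinate differences = 65·(-5) − (-35)·(-140) = -5225.
∂h/∂x = [(+1.9)·(-5) − (-0.3)·(-140)] / -5225 = +0.009856
∂h/∂y = [65·(-0.3) − (-35)·(+1.9)] / -5225 = -0.008995
Head at (411684, 5964093) = 138.5 + (+0.009856)·(165) + (-0.008995)·(20) = 139.95 m.
That is higher than the 138.2 m at OW-C, so the point is upgradient.

upgradient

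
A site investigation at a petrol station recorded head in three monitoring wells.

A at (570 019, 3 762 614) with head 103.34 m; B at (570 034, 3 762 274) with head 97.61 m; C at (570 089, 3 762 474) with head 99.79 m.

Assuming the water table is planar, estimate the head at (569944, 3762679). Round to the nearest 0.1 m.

Differences from A: to B (Δx, Δy, Δh) = (15, -340, -5.73); to C = (70, -140, -3.55).
Determinant of the coordinate differences = 15·(-140) − 70·(-340) = 21700.
∂h/∂x = [(-5.73)·(-140) − (-3.55)·(-340)] / 21700 = -0.01865
∂h/∂y = [15·(-3.55) − 70·(-5.73)] / 21700 = +0.01603
h(569944, 3762679) = 103.34 + (-0.01865)·(-75) + (+0.01603)·(65) = 103.34 +1.399 +1.042 = 105.781 m.

105.8 m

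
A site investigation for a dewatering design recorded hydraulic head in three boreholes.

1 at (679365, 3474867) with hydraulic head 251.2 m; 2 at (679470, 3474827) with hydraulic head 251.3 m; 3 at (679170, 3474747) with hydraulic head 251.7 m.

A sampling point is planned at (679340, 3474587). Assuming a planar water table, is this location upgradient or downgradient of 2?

With h = a·x + b·y + c and 1 as origin, the differences give:
  105·a + (-40)·b = +0.1
  (-195)·a + (-120)·b = +0.5
Eliminate b (×(-120) and ×(-40), subtract): -20400·a = 8.00 → a = ∂h/∂x = -0.0003922
Back-substitute: b = ∂h/∂y = -0.003529.
Head at (679340, 3474587) = 251.2 + (-0.0003922)·(-25) + (-0.003529)·(-280) = 252.20 m.
That is higher than the 251.3 m at 2, so the point is upgradient.

upgradient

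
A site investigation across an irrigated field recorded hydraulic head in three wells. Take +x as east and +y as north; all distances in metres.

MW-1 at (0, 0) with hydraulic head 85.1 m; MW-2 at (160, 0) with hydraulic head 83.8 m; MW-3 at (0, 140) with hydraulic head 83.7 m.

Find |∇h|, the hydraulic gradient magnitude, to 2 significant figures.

0.013

∂h/∂x = (83.8 − 85.1) / (160 − 0) = -0.008125
∂h/∂y = (83.7 − 85.1) / (140 − 0) = -0.010000
|∇h| = √(-0.008125² + -0.010000²) = 0.01288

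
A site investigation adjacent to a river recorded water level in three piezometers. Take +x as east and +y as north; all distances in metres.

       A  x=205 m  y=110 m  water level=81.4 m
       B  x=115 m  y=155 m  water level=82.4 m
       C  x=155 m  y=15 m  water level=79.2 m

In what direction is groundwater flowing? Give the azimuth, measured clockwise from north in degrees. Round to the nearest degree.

Differences from A: to B (Δx, Δy, Δh) = (-90, 45, +1.0); to C = (-50, -95, -2.2).
Solve a·Δx + b·Δy = Δh: det = (-90)·(-95) − (-50)·45 = 10800.
∂h/∂x = [(+1.0)·(-95) − (-2.2)·45] / 10800 = +0.0003704
∂h/∂y = [(-90)·(-2.2) − (-50)·(+1.0)] / 10800 = +0.02296
Flow direction (−∇h) has components (-0.0003704 E, -0.02296 N).
Azimuth = atan2(E, N) = atan2(-0.0003704, -0.02296) = 180.9° ≈ 181°.

181°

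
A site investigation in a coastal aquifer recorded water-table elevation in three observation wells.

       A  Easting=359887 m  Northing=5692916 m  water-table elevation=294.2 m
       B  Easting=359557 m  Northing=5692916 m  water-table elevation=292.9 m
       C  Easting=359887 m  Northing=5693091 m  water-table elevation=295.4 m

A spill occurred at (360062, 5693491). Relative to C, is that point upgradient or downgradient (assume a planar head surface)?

upgradient

∂h/∂x = (292.9 − 294.2) / (359557 − 359887) = +0.003939
∂h/∂y = (295.4 − 294.2) / (5693091 − 5692916) = +0.006857
Head at (360062, 5693491) = 294.2 + (+0.003939)·(175) + (+0.006857)·(575) = 298.83 m.
That is higher than the 295.4 m at C, so the point is upgradient.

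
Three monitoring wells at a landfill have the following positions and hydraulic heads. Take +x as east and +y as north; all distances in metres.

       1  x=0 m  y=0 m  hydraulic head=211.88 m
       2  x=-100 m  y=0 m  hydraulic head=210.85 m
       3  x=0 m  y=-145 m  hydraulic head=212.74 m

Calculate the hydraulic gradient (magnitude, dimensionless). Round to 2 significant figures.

∂h/∂x = (210.85 − 211.88) / (-100 − 0) = +0.01030
∂h/∂y = (212.74 − 211.88) / (-145 − 0) = -0.005931
|∇h| = √(0.01030² + -0.005931²) = 0.01189

0.012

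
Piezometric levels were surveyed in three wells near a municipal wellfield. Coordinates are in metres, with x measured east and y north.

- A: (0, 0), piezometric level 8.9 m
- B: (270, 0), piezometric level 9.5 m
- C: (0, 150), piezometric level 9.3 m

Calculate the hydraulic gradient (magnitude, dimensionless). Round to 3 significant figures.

0.00347

∂h/∂x = (9.5 − 8.9) / (270 − 0) = +0.002222
∂h/∂y = (9.3 − 8.9) / (150 − 0) = +0.002667
|∇h| = √(0.002222² + 0.002667²) = 0.003471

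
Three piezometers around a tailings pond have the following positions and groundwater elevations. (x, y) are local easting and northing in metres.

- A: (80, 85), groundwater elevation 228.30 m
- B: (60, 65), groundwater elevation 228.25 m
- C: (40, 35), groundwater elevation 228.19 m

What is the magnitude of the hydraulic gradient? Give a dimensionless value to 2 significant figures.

With h = a·x + b·y + c and A as origin, the differences give:
  (-20)·a + (-20)·b = -0.05
  (-40)·a + (-50)·b = -0.11
Eliminate b (×(-50) and ×(-20), subtract): 200·a = 0.300 → a = ∂h/∂x = +0.001500
Back-substitute: b = ∂h/∂y = +0.0010000.
|∇h| = √(0.001500² + 0.0010000²) = 0.001803

0.0018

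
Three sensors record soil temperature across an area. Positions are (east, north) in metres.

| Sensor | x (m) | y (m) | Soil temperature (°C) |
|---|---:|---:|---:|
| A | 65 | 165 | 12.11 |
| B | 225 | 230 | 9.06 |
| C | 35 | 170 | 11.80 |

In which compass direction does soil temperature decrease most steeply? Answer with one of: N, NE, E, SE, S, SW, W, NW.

With T = a·x + b·y + c and A as origin, the differences give:
  160·a + 65·b = -3.05
  (-30)·a + 5·b = -0.31
Eliminate b (×5 and ×65, subtract): 2750·a = 4.900 → a = ∂T/∂x = +0.001782
Back-substitute: b = ∂T/∂y = -0.05131.
Steepest decrease is along −∇f = (-0.001782 E, +0.05131 N) → north.

N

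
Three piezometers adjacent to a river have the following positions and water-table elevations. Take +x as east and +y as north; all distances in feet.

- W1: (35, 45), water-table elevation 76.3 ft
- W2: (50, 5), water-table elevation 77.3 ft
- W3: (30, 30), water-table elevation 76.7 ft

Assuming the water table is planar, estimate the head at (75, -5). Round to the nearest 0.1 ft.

77.5 ft

Taking W1 as reference: W2−W1 = (15, -40, +1.0); W3−W1 = (-5, -15, +0.4).
Determinant of the coordinate differences = 15·(-15) − (-5)·(-40) = -425.
∂h/∂x = [(+1.0)·(-15) − (+0.4)·(-40)] / -425 = -0.002353
∂h/∂y = [15·(+0.4) − (-5)·(+1.0)] / -425 = -0.02588
h(75, -5) = 76.3 + (-0.002353)·(40) + (-0.02588)·(-50) = 76.3 -0.094 +1.294 = 77.500 ft.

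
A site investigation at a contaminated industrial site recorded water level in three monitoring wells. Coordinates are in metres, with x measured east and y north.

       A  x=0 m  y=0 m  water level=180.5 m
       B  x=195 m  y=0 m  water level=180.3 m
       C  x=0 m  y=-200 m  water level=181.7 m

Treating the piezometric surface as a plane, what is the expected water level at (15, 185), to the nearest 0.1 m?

∂h/∂x = (180.3 − 180.5) / (195 − 0) = -0.001026
∂h/∂y = (181.7 − 180.5) / (-200 − 0) = -0.006000
h(15, 185) = 180.5 + (-0.001026)·(15) + (-0.006000)·(185) = 180.5 -0.015 -1.110 = 179.375 m.

179.4 m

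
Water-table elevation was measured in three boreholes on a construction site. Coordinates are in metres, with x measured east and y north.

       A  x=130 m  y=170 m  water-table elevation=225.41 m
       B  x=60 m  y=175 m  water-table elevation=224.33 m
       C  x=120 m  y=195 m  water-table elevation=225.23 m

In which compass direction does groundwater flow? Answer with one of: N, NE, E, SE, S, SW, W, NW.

Three-point gradient (reference A): Δ to B = (-70, 5, -1.08), Δ to C = (-10, 25, -0.18).
∂h/∂x = +0.01535, ∂h/∂y = -0.001059 (det = -1700).
Flow = −∇h = (-0.01535 east, +0.001059 north), which points west.

W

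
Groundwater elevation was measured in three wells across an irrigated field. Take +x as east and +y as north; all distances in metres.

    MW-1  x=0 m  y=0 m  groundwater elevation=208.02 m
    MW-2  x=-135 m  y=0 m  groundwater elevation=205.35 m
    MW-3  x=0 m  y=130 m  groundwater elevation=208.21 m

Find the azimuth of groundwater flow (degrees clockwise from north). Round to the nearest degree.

266°

∂h/∂x = (205.35 − 208.02) / (-135 − 0) = +0.01978
∂h/∂y = (208.21 − 208.02) / (130 − 0) = +0.001462
Flow direction (−∇h) has components (-0.01978 E, -0.001462 N).
Azimuth = atan2(E, N) = atan2(-0.01978, -0.001462) = 265.8° ≈ 266°.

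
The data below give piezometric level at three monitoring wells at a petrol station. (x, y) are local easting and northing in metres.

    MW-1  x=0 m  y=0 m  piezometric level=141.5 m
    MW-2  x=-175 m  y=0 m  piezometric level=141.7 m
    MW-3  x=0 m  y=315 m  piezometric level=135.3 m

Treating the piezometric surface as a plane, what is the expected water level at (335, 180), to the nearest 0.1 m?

137.6 m

∂h/∂x = (141.7 − 141.5) / (-175 − 0) = -0.001143
∂h/∂y = (135.3 − 141.5) / (315 − 0) = -0.01968
h(335, 180) = 141.5 + (-0.001143)·(335) + (-0.01968)·(180) = 141.5 -0.383 -3.543 = 137.574 m.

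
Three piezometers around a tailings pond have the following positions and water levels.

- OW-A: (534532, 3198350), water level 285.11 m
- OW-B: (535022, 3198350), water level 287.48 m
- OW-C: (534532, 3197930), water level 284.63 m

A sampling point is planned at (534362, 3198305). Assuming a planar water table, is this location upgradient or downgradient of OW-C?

downgradient

∂h/∂x = (287.48 − 285.11) / (535022 − 534532) = +0.004837
∂h/∂y = (284.63 − 285.11) / (3197930 − 3198350) = +0.001143
Head at (534362, 3198305) = 285.11 + (+0.004837)·(-170) + (+0.001143)·(-45) = 284.24 m.
That is lower than the 284.63 m at OW-C, so the point is downgradient.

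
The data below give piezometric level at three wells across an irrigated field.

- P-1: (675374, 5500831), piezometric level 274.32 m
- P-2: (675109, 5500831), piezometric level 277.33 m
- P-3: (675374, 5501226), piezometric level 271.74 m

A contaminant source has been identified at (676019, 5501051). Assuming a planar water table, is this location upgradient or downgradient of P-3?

∂h/∂x = (277.33 − 274.32) / (675109 − 675374) = -0.01136
∂h/∂y = (271.74 − 274.32) / (5501226 − 5500831) = -0.006532
Head at (676019, 5501051) = 274.32 + (-0.01136)·(645) + (-0.006532)·(220) = 265.56 m.
That is lower than the 271.74 m at P-3, so the point is downgradient.

downgradient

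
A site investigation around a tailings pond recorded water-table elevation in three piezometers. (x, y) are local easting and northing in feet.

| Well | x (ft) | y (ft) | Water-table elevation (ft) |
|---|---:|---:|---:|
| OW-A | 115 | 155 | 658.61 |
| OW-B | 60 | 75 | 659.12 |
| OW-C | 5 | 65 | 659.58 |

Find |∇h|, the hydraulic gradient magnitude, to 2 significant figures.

0.0083

Taking OW-A as reference: OW-B−OW-A = (-55, -80, +0.51); OW-C−OW-A = (-110, -90, +0.97).
Solve a·Δx + b·Δy = Δh: det = (-55)·(-90) − (-110)·(-80) = -3850.
∂h/∂x = [(+0.51)·(-90) − (+0.97)·(-80)] / -3850 = -0.008234
∂h/∂y = [(-55)·(+0.97) − (-110)·(+0.51)] / -3850 = -0.0007143
|∇h| = √(-0.008234² + -0.0007143²) = 0.008265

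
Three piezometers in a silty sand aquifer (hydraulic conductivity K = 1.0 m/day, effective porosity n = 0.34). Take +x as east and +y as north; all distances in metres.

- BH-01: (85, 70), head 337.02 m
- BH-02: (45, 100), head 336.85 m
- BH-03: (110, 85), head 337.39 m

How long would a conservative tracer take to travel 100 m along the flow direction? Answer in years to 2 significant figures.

7.3 years

With h = a·x + b·y + c and BH-01 as origin, the differences give:
  (-40)·a + 30·b = -0.17
  25·a + 15·b = +0.37
Eliminate b (×15 and ×30, subtract): -1350·a = -13.650 → a = ∂h/∂x = +0.01011
Back-substitute: b = ∂h/∂y = +0.007815.
|∇h| = √(0.01011² + 0.007815²) = 0.01278
Seepage velocity v = K·i/n = 1.0 × 0.01278 / 0.34 = 0.03759 m/day.
t = 100 / 0.03759 = 2660 days = 7.28 years.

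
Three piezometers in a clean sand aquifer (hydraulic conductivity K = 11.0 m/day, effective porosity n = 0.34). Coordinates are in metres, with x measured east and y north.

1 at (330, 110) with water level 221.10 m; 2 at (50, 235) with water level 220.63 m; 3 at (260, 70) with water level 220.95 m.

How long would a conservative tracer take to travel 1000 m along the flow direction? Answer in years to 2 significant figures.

Differences from 1: to 2 (Δx, Δy, Δh) = (-280, 125, -0.47); to 3 = (-70, -40, -0.15).
Solve a·Δx + b·Δy = Δh: det = (-280)·(-40) − (-70)·125 = 19950.
∂h/∂x = [(-0.47)·(-40) − (-0.15)·125] / 19950 = +0.001882
∂h/∂y = [(-280)·(-0.15) − (-70)·(-0.47)] / 19950 = +0.0004561
|∇h| = √(0.001882² + 0.0004561²) = 0.001936
Seepage velocity v = K·i/n = 11.0 × 0.001936 / 0.34 = 0.06264 m/day.
t = 1000 / 0.06264 = 1.596e+04 days = 43.7 years.

44 years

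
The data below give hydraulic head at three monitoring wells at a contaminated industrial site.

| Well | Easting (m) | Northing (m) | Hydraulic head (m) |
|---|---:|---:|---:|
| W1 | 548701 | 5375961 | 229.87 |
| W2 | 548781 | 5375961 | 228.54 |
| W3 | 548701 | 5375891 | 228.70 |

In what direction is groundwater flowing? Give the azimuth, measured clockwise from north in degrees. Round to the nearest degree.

135°

∂h/∂x = (228.54 − 229.87) / (548781 − 548701) = -0.01663
∂h/∂y = (228.70 − 229.87) / (5375891 − 5375961) = +0.01671
Flow direction (−∇h) has components (+0.01663 E, -0.01671 N).
Azimuth = atan2(E, N) = atan2(+0.01663, -0.01671) = 135.2° ≈ 135°.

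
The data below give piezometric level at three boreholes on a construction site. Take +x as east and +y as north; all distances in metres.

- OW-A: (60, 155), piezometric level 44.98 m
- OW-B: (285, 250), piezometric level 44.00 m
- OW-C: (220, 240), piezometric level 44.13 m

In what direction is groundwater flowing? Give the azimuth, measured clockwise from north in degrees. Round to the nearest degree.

004°

Three-point gradient (reference OW-A): Δ to OW-B = (225, 95, -0.98), Δ to OW-C = (160, 85, -0.85).
∂h/∂x = -0.0006497, ∂h/∂y = -0.008777 (det = 3925).
Flow direction (−∇h) has components (+0.0006497 E, +0.008777 N).
Azimuth = atan2(E, N) = atan2(+0.0006497, +0.008777) = 4.2° ≈ 004°.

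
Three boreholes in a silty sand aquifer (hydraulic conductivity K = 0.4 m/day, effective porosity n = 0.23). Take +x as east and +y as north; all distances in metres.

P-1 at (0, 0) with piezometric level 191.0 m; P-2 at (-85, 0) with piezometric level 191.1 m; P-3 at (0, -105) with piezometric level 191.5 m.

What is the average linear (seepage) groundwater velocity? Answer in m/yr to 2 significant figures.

3.1 m/yr

∂h/∂x = (191.1 − 191.0) / (-85 − 0) = -0.001176
∂h/∂y = (191.5 − 191.0) / (-105 − 0) = -0.004762
|∇h| = √(-0.001176² + -0.004762²) = 0.004905
Seepage velocity v = K·i/n = 0.4 × 0.004905 / 0.23 = 0.00853 m/day = 3.116 m/yr.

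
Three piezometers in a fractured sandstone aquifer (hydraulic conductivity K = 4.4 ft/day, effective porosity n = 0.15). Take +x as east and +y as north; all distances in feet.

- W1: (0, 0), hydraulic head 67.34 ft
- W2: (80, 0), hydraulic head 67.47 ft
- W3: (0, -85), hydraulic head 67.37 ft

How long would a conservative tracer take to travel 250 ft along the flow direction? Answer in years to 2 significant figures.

∂h/∂x = (67.47 − 67.34) / (80 − 0) = +0.001625
∂h/∂y = (67.37 − 67.34) / (-85 − 0) = -0.0003529
|∇h| = √(0.001625² + -0.0003529²) = 0.001663
Seepage velocity v = K·i/n = 4.4 × 0.001663 / 0.15 = 0.04878 ft/day.
t = 250 / 0.04878 = 5125 days = 14 years.

14 years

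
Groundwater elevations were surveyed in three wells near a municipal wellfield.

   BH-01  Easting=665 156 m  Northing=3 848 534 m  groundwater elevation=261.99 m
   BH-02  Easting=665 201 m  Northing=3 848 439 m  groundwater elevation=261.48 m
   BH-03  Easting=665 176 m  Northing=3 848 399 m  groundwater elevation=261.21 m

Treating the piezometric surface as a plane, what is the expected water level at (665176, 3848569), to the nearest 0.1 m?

262.2 m

With h = a·x + b·y + c and BH-01 as origin, the differences give:
  45·a + (-95)·b = -0.51
  20·a + (-135)·b = -0.78
Eliminate b (×(-135) and ×(-95), subtract): -4175·a = -5.250 → a = ∂h/∂x = +0.001257
Back-substitute: b = ∂h/∂y = +0.005964.
h(665176, 3848569) = 261.99 + (+0.001257)·(20) + (+0.005964)·(35) = 261.99 +0.025 +0.209 = 262.224 m.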